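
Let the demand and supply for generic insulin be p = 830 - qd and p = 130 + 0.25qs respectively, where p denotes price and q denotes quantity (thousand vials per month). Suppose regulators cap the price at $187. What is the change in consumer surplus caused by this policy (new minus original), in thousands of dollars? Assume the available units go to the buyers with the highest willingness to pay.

-36188

Rearranging demand gives qd = 830 - p; rearranging supply gives qs = 4p - 520. Without the control the market clears where 830 - p = 4p - 520, i.e. p* = 270 and q* = 560.
Since 187 < 270, the ceiling is binding.
At p = 187: qd = 830 - 187 = 643 and qs = 4·187 - 520 = 228.
Consumer surplus without the control is ½ · (830 - 270) · 560 = 156800.
With the ceiling, 228 units are sold at 187 (assume they go to the highest-value buyers). The demand price at q = 228 is 602, so CS = ½ · [(830 - 187) + (602 - 187)] · 228 = 120612.
Change in consumer surplus = 120612 - 156800 = -36188.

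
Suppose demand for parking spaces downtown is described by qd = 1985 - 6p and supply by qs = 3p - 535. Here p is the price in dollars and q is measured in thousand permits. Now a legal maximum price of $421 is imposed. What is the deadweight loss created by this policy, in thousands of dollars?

0

Setting quantity demanded equal to quantity supplied, 1985 - 6p = 3p - 535, gives p* = 280 and q* = 305.
Since 421 is above p* = 280, the ceiling does not bind and the free-market outcome prevails.
Since the control does not bind, no trades are prevented and deadweight loss is zero.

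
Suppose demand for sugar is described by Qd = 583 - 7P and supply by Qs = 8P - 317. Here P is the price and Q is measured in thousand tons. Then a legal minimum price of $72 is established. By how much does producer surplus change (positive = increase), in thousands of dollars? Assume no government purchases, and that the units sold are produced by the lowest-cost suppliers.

Setting quantity demanded equal to quantity supplied, 583 - 7P = 8P - 317, gives P* = 60 and Q* = 163.
Since 72 > 60, the floor is binding.
At P = 72: Qd = 583 - 7·72 = 79 and Qs = 8·72 - 317 = 259.
Producer surplus without the control is ½ · (60 - 39.625) · 163 = 1660.5625.
With the floor, 79 units are sold at 72. The supply price at Q = 79 is 49.5, so PS = ½ · [(72 - 39.625) + (72 - 49.5)] · 79 = 2167.5625.
Change in producer surplus = 2167.5625 - 1660.5625 = 507.

507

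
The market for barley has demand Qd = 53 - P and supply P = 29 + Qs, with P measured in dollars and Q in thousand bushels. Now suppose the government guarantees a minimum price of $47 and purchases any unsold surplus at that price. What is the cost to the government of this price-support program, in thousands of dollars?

Rearranging supply gives Qs = P - 29. Setting quantity demanded equal to quantity supplied, 53 - P = P - 29, gives P* = 41 and Q* = 12.
Because the floor (47) lies above the market-clearing price, it is binding.
At P = 47: Qd = 53 - 47 = 6 and Qs = 47 - 29 = 18.
Surplus = Qs - Qd = 12.
Government expenditure = surplus × support price = 12 × 47 = 564.

564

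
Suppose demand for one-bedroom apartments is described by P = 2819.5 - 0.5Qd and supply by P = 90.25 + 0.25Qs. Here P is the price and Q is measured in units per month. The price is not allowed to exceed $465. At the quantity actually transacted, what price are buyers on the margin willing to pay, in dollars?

Rearranging demand gives Qd = 5639 - 2P; rearranging supply gives Qs = 4P - 361. Setting quantity demanded equal to quantity supplied, 5639 - 2P = 4P - 361, gives P* = 1000 and Q* = 3639.
Because the ceiling (465) lies below the market-clearing price, it is binding.
At P = 465: Qd = 5639 - 2·465 = 4709 and Qs = 4·465 - 361 = 1499.
Only 1499 units reach the market. On the demand curve, the marginal buyer's willingness to pay at Q = 1499 is (5639 - 1499)/2 = 2070.

2070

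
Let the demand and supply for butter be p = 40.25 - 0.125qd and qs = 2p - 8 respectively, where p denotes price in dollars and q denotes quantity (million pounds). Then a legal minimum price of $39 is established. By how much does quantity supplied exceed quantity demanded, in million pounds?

Rearranging demand gives qd = 322 - 8p. Equilibrium: 322 - 8p = 2p - 8, so 330 = 10p and p* = 33, q* = 58.
Because the floor (39) lies above the market-clearing price, it is binding.
At p = 39: qd = 322 - 8·39 = 10 and qs = 2·39 - 8 = 70.
Surplus = qs - qd = 70 - 10 = 60.

60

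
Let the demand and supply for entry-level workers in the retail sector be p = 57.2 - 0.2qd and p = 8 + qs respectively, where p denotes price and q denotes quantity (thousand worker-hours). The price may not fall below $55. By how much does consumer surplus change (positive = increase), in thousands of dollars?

-156

Rearranging demand gives qd = 286 - 5p; rearranging supply gives qs = p - 8. Setting quantity demanded equal to quantity supplied, 286 - 5p = p - 8, gives p* = 49 and q* = 41.
Because the floor (55) lies above the market-clearing price, it is binding.
At p = 55: qd = 286 - 5·55 = 11 and qs = 55 - 8 = 47.
Consumer surplus without the control is ½ · (57.2 - 49) · 41 = 168.1.
With the floor, consumers buy 11 units at 55, so CS = ½ · (57.2 - 55) · 11 = 12.1.
Change in consumer surplus = 12.1 - 168.1 = -156.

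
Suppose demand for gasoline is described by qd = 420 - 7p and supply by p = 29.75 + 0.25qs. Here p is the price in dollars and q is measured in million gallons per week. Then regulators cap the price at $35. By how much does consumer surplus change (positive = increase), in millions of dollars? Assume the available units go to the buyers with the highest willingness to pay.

70

Rearranging supply gives qs = 4p - 119. Equilibrium: 420 - 7p = 4p - 119, so 539 = 11p and p* = 49, q* = 77.
Because the ceiling (35) lies below the market-clearing price, it is binding.
At p = 35: qd = 420 - 7·35 = 175 and qs = 4·35 - 119 = 21.
Consumer surplus without the control is ½ · (60 - 49) · 77 = 423.5.
With the ceiling, 21 units are sold at 35 (assume they go to the highest-value buyers). The demand price at q = 21 is 57, so CS = ½ · [(60 - 35) + (57 - 35)] · 21 = 493.5.
Change in consumer surplus = 493.5 - 423.5 = 70.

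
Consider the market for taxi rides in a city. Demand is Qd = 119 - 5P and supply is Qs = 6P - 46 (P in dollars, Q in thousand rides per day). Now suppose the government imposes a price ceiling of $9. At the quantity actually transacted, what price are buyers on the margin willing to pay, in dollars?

22.2

In a free market, 119 - 5P = 6P - 46 gives the equilibrium P* = 15, Q* = 44.
The ceiling of 9 is below the equilibrium price 15, so it binds.
At P = 9: Qd = 119 - 5·9 = 74 and Qs = 6·9 - 46 = 8.
Only 8 units reach the market. On the demand curve, the marginal buyer's willingness to pay at Q = 8 is (119 - 8)/5 = 22.2.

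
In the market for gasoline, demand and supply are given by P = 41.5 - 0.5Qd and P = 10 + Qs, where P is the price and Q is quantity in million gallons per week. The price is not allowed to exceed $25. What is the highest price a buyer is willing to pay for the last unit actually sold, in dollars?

34

Rearranging demand gives Qd = 83 - 2P; rearranging supply gives Qs = P - 10. In a free market, 83 - 2P = P - 10 gives the equilibrium P* = 31, Q* = 21.
Because the ceiling (25) lies below the market-clearing price, it is binding.
At P = 25: Qd = 83 - 2·25 = 33 and Qs = 25 - 10 = 15.
Only 15 units reach the market. On the demand curve, the marginal buyer's willingness to pay at Q = 15 is (83 - 15)/2 = 34.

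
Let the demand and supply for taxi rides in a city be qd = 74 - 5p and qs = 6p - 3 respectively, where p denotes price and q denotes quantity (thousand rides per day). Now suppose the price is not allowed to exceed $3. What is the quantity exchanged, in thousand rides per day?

Equilibrium: 74 - 5p = 6p - 3, so 77 = 11p and p* = 7, q* = 39.
The ceiling of 3 is below the equilibrium price 7, so it binds.
At p = 3: qd = 74 - 5·3 = 59 and qs = 6·3 - 3 = 15.
The quantity actually transacted is the short side, supply: 15.

15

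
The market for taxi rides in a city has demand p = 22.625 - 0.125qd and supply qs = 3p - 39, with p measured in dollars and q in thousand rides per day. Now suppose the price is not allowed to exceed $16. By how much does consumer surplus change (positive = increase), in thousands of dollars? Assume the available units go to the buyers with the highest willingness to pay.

27

Rearranging demand gives qd = 181 - 8p. In a free market, 181 - 8p = 3p - 39 gives the equilibrium p* = 20, q* = 21.
Since 16 < 20, the ceiling is binding.
At p = 16: qd = 181 - 8·16 = 53 and qs = 3·16 - 39 = 9.
Consumer surplus without the control is ½ · (22.625 - 20) · 21 = 27.5625.
With the ceiling, 9 units are sold at 16 (assume they go to the highest-value buyers). The demand price at q = 9 is 21.5, so CS = ½ · [(22.625 - 16) + (21.5 - 16)] · 9 = 54.5625.
Change in consumer surplus = 54.5625 - 27.5625 = 27.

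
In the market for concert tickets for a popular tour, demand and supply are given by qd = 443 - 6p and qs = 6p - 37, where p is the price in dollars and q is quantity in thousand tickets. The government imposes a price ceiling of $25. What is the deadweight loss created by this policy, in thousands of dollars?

Without the control the market clears where 443 - 6p = 6p - 37, i.e. p* = 40 and q* = 203.
The ceiling of 25 is below the equilibrium price 40, so it binds.
At p = 25: qd = 443 - 6·25 = 293 and qs = 6·25 - 37 = 113.
Quantity traded falls to 113. At q = 113 the demand price is (443 - 113)/6 = 55 and the supply price is (37 + 113)/6 = 25.
Deadweight loss = ½ · (55 - 25) · (203 - 113) = ½ · 30 · 90 = 1350.

1350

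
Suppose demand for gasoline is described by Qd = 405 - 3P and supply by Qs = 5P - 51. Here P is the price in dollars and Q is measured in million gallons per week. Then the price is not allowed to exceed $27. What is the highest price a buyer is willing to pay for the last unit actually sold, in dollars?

Equilibrium: 405 - 3P = 5P - 51, so 456 = 8P and P* = 57, Q* = 234.
Because the ceiling (27) lies below the market-clearing price, it is binding.
At P = 27: Qd = 405 - 3·27 = 324 and Qs = 5·27 - 51 = 84.
Only 84 units reach the market. On the demand curve, the marginal buyer's willingness to pay at Q = 84 is (405 - 84)/3 = 107.

107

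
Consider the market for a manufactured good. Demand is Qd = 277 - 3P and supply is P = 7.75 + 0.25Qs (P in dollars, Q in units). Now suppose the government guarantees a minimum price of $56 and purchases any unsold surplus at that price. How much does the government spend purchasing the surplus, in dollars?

4704

Rearranging supply gives Qs = 4P - 31. Setting quantity demanded equal to quantity supplied, 277 - 3P = 4P - 31, gives P* = 44 and Q* = 145.
The floor of 56 is above the equilibrium price 44, so it binds.
At P = 56: Qd = 277 - 3·56 = 109 and Qs = 4·56 - 31 = 193.
Surplus = Qs - Qd = 84.
Government expenditure = surplus × support price = 84 × 56 = 4704.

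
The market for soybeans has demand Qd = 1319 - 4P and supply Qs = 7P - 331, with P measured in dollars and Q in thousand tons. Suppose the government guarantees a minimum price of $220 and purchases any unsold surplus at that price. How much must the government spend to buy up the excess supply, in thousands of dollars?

Without the control the market clears where 1319 - 4P = 7P - 331, i.e. P* = 150 and Q* = 719.
Since 220 > 150, the floor is binding.
At P = 220: Qd = 1319 - 4·220 = 439 and Qs = 7·220 - 331 = 1209.
Surplus = Qs - Qd = 770.
Government expenditure = surplus × support price = 770 × 220 = 169400.

169400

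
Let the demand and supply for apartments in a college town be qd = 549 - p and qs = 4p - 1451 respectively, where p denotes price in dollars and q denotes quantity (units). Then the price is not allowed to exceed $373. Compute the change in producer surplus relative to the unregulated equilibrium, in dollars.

-2565

In a free market, 549 - p = 4p - 1451 gives the equilibrium p* = 400, q* = 149.
Since 373 < 400, the ceiling is binding.
At p = 373: qd = 549 - 373 = 176 and qs = 4·373 - 1451 = 41.
Producer surplus without the control is ½ · (400 - 362.75) · 149 = 2775.125.
With the ceiling, producers sell 41 units at 373, so PS = ½ · (373 - 362.75) · 41 = 210.125.
Change in producer surplus = 210.125 - 2775.125 = -2565.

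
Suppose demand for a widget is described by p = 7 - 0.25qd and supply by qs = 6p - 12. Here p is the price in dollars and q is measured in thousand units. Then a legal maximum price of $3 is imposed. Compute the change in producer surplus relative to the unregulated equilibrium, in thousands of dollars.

Rearranging demand gives qd = 28 - 4p. Setting quantity demanded equal to quantity supplied, 28 - 4p = 6p - 12, gives p* = 4 and q* = 12.
Since 3 < 4, the ceiling is binding.
At p = 3: qd = 28 - 4·3 = 16 and qs = 6·3 - 12 = 6.
Producer surplus without the control is ½ · (4 - 2) · 12 = 12.
With the ceiling, producers sell 6 units at 3, so PS = ½ · (3 - 2) · 6 = 3.
Change in producer surplus = 3 - 12 = -9.

-9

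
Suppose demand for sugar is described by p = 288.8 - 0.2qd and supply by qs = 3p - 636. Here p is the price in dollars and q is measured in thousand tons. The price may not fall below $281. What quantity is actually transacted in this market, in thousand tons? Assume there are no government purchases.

Rearranging demand gives qd = 1444 - 5p. Setting quantity demanded equal to quantity supplied, 1444 - 5p = 3p - 636, gives p* = 260 and q* = 144.
The floor of 281 is above the equilibrium price 260, so it binds.
At p = 281: qd = 1444 - 5·281 = 39 and qs = 3·281 - 636 = 207.
The quantity actually transacted is the short side, demand: 39.

39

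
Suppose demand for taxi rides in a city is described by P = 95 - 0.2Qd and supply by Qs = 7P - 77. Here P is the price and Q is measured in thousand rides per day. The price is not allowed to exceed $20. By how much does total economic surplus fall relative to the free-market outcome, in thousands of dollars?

5678.4

Rearranging demand gives Qd = 475 - 5P. Without the control the market clears where 475 - 5P = 7P - 77, i.e. P* = 46 and Q* = 245.
Because the ceiling (20) lies below the market-clearing price, it is binding.
At P = 20: Qd = 475 - 5·20 = 375 and Qs = 7·20 - 77 = 63.
Quantity traded falls to 63. At Q = 63 the demand price is (475 - 63)/5 = 82.4 and the supply price is (77 + 63)/7 = 20.
Deadweight loss = ½ · (82.4 - 20) · (245 - 63) = ½ · 62.4 · 182 = 5678.4.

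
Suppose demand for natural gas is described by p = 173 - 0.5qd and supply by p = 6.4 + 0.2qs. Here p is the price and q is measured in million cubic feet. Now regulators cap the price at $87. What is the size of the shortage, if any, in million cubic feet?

0

Rearranging demand gives qd = 346 - 2p; rearranging supply gives qs = 5p - 32. Equilibrium: 346 - 2p = 5p - 32, so 378 = 7p and p* = 54, q* = 238.
Since 87 is above p* = 54, the ceiling does not bind and the free-market outcome prevails.
Since the control does not bind, there is no shortage.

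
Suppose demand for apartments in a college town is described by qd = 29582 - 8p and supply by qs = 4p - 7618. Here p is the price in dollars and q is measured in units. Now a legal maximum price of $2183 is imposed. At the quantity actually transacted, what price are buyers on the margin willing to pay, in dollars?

Without the control the market clears where 29582 - 8p = 4p - 7618, i.e. p* = 3100 and q* = 4782.
Because the ceiling (2183) lies below the market-clearing price, it is binding.
At p = 2183: qd = 29582 - 8·2183 = 12118 and qs = 4·2183 - 7618 = 1114.
Only 1114 units reach the market. On the demand curve, the marginal buyer's willingness to pay at q = 1114 is (29582 - 1114)/8 = 3558.5.

3558.5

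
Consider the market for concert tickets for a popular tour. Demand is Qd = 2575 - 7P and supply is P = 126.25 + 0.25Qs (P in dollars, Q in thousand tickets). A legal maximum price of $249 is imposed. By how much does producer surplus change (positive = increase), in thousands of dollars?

-17143

Rearranging supply gives Qs = 4P - 505. In a free market, 2575 - 7P = 4P - 505 gives the equilibrium P* = 280, Q* = 615.
Since 249 < 280, the ceiling is binding.
At P = 249: Qd = 2575 - 7·249 = 832 and Qs = 4·249 - 505 = 491.
Producer surplus without the control is ½ · (280 - 126.25) · 615 = 47278.125.
With the ceiling, producers sell 491 units at 249, so PS = ½ · (249 - 126.25) · 491 = 30135.125.
Change in producer surplus = 30135.125 - 47278.125 = -17143.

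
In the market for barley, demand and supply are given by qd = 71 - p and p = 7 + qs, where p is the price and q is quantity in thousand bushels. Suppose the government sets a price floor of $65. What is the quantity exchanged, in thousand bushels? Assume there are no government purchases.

6

Rearranging supply gives qs = p - 7. Equilibrium: 71 - p = p - 7, so 78 = 2p and p* = 39, q* = 32.
The floor of 65 is above the equilibrium price 39, so it binds.
At p = 65: qd = 71 - 65 = 6 and qs = 65 - 7 = 58.
The quantity actually transacted is the short side, demand: 6.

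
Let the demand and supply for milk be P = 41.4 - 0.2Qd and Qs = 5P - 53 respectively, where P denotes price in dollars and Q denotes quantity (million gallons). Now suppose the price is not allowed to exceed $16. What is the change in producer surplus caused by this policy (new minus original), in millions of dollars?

-520

Rearranging demand gives Qd = 207 - 5P. Equilibrium: 207 - 5P = 5P - 53, so 260 = 10P and P* = 26, Q* = 77.
Since 16 < 26, the ceiling is binding.
At P = 16: Qd = 207 - 5·16 = 127 and Qs = 5·16 - 53 = 27.
Producer surplus without the control is ½ · (26 - 10.6) · 77 = 592.9.
With the ceiling, producers sell 27 units at 16, so PS = ½ · (16 - 10.6) · 27 = 72.9.
Change in producer surplus = 72.9 - 592.9 = -520.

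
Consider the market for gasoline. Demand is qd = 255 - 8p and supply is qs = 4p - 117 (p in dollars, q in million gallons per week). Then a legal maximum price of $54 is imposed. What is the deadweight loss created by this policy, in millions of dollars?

Without the control the market clears where 255 - 8p = 4p - 117, i.e. p* = 31 and q* = 7.
The ceiling of 54 is above the equilibrium price 31, so it is not binding; the market clears at p* = 31, q* = 7.
Since the control does not bind, no trades are prevented and deadweight loss is zero.

0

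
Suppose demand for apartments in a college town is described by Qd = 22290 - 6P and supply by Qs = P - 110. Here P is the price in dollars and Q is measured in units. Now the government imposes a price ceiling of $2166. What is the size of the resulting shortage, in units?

7238

Equilibrium: 22290 - 6P = P - 110, so 22400 = 7P and P* = 3200, Q* = 3090.
Because the ceiling (2166) lies below the market-clearing price, it is binding.
At P = 2166: Qd = 22290 - 6·2166 = 9294 and Qs = 2166 - 110 = 2056.
Shortage = Qd - Qs = 9294 - 2056 = 7238.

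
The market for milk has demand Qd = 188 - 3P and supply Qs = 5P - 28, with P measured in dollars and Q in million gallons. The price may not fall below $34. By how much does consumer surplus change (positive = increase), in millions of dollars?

Without the control the market clears where 188 - 3P = 5P - 28, i.e. P* = 27 and Q* = 107.
Because the floor (34) lies above the market-clearing price, it is binding.
At P = 34: Qd = 188 - 3·34 = 86 and Qs = 5·34 - 28 = 142.
Consumer surplus without the control is ½ · (188/3 - 27) · 107 = 11449/6.
With the floor, consumers buy 86 units at 34, so CS = ½ · (188/3 - 34) · 86 = 3698/3.
Change in consumer surplus = 3698/3 - 11449/6 = -675.5.

-675.5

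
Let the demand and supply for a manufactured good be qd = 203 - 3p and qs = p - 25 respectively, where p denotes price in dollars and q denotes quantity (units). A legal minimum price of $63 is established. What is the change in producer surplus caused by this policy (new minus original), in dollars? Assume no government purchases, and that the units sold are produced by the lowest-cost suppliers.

-78

Equilibrium: 203 - 3p = p - 25, so 228 = 4p and p* = 57, q* = 32.
Since 63 > 57, the floor is binding.
At p = 63: qd = 203 - 3·63 = 14 and qs = 63 - 25 = 38.
Producer surplus without the control is ½ · (57 - 25) · 32 = 512.
With the floor, 14 units are sold at 63. The supply price at q = 14 is 39, so PS = ½ · [(63 - 25) + (63 - 39)] · 14 = 434.
Change in producer surplus = 434 - 512 = -78.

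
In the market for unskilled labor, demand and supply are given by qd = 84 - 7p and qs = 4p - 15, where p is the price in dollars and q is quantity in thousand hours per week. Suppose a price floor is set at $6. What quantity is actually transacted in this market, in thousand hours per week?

21

In a free market, 84 - 7p = 4p - 15 gives the equilibrium p* = 9, q* = 21.
The floor of 6 is below the equilibrium price 9, so it is not binding; the market clears at p* = 9, q* = 21.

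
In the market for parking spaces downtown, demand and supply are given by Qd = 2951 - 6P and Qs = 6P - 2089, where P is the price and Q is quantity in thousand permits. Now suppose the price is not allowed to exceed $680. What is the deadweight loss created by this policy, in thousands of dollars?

0

Without the control the market clears where 2951 - 6P = 6P - 2089, i.e. P* = 420 and Q* = 431.
Since 680 is above P* = 420, the ceiling does not bind and the free-market outcome prevails.
Since the control does not bind, no trades are prevented and deadweight loss is zero.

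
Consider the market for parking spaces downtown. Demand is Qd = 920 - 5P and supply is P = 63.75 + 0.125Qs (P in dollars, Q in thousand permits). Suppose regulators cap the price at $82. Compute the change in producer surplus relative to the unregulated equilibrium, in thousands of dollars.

Rearranging supply gives Qs = 8P - 510. Without the control the market clears where 920 - 5P = 8P - 510, i.e. P* = 110 and Q* = 370.
Since 82 < 110, the ceiling is binding.
At P = 82: Qd = 920 - 5·82 = 510 and Qs = 8·82 - 510 = 146.
Producer surplus without the control is ½ · (110 - 63.75) · 370 = 8556.25.
With the ceiling, producers sell 146 units at 82, so PS = ½ · (82 - 63.75) · 146 = 1332.25.
Change in producer surplus = 1332.25 - 8556.25 = -7224.

-7224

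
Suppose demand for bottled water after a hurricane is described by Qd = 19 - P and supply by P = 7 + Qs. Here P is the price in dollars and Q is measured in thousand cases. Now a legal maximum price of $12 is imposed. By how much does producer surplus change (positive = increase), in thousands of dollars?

Rearranging supply gives Qs = P - 7. In a free market, 19 - P = P - 7 gives the equilibrium P* = 13, Q* = 6.
Since 12 < 13, the ceiling is binding.
At P = 12: Qd = 19 - 12 = 7 and Qs = 12 - 7 = 5.
Producer surplus without the control is ½ · (13 - 7) · 6 = 18.
With the ceiling, producers sell 5 units at 12, so PS = ½ · (12 - 7) · 5 = 12.5.
Change in producer surplus = 12.5 - 18 = -5.5.

-5.5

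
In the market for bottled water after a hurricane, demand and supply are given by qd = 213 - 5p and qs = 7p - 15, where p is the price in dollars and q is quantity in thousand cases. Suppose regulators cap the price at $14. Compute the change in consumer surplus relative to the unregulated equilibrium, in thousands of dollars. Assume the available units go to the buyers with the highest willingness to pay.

292.5

Equilibrium: 213 - 5p = 7p - 15, so 228 = 12p and p* = 19, q* = 118.
The ceiling of 14 is below the equilibrium price 19, so it binds.
At p = 14: qd = 213 - 5·14 = 143 and qs = 7·14 - 15 = 83.
Consumer surplus without the control is ½ · (42.6 - 19) · 118 = 1392.4.
With the ceiling, 83 units are sold at 14 (assume they go to the highest-value buyers). The demand price at q = 83 is 26, so CS = ½ · [(42.6 - 14) + (26 - 14)] · 83 = 1684.9.
Change in consumer surplus = 1684.9 - 1392.4 = 292.5.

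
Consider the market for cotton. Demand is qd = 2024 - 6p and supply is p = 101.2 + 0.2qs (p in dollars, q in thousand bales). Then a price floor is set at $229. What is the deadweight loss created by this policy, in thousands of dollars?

Rearranging supply gives qs = 5p - 506. In a free market, 2024 - 6p = 5p - 506 gives the equilibrium p* = 230, q* = 644.
Since 229 is below p* = 230, the floor does not bind and the free-market outcome prevails.
Since the control does not bind, no trades are prevented and deadweight loss is zero.

0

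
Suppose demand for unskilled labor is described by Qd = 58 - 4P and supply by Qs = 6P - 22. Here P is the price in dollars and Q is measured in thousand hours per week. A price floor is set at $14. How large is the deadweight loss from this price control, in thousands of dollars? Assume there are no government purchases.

120

Setting quantity demanded equal to quantity supplied, 58 - 4P = 6P - 22, gives P* = 8 and Q* = 26.
Since 14 > 8, the floor is binding.
At P = 14: Qd = 58 - 4·14 = 2 and Qs = 6·14 - 22 = 62.
Quantity traded falls to 2. At Q = 2 the demand price is (58 - 2)/4 = 14 and the supply price is (22 + 2)/6 = 4.
Deadweight loss = ½ · (14 - 4) · (26 - 2) = ½ · 10 · 24 = 120.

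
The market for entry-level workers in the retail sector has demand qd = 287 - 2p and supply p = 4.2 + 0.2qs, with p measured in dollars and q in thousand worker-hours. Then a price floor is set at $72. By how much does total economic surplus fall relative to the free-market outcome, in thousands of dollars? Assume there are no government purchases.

1097.6

Rearranging supply gives qs = 5p - 21. Without the control the market clears where 287 - 2p = 5p - 21, i.e. p* = 44 and q* = 199.
The floor of 72 is above the equilibrium price 44, so it binds.
At p = 72: qd = 287 - 2·72 = 143 and qs = 5·72 - 21 = 339.
Quantity traded falls to 143. At q = 143 the demand price is (287 - 143)/2 = 72 and the supply price is (21 + 143)/5 = 32.8.
Deadweight loss = ½ · (72 - 32.8) · (199 - 143) = ½ · 39.2 · 56 = 1097.6.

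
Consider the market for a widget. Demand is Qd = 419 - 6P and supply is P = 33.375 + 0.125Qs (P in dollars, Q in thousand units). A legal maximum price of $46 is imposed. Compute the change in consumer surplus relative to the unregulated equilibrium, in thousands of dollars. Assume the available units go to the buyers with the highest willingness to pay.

Rearranging supply gives Qs = 8P - 267. In a free market, 419 - 6P = 8P - 267 gives the equilibrium P* = 49, Q* = 125.
Because the ceiling (46) lies below the market-clearing price, it is binding.
At P = 46: Qd = 419 - 6·46 = 143 and Qs = 8·46 - 267 = 101.
Consumer surplus without the control is ½ · (419/6 - 49) · 125 = 15625/12.
With the ceiling, 101 units are sold at 46 (assume they go to the highest-value buyers). The demand price at Q = 101 is 53, so CS = ½ · [(419/6 - 46) + (53 - 46)] · 101 = 18685/12.
Change in consumer surplus = 18685/12 - 15625/12 = 255.

255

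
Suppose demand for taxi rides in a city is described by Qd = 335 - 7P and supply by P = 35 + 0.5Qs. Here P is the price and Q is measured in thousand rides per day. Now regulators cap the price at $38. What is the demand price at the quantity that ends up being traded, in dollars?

47

Rearranging supply gives Qs = 2P - 70. Setting quantity demanded equal to quantity supplied, 335 - 7P = 2P - 70, gives P* = 45 and Q* = 20.
Since 38 < 45, the ceiling is binding.
At P = 38: Qd = 335 - 7·38 = 69 and Qs = 2·38 - 70 = 6.
Only 6 units reach the market. On the demand curve, the marginal buyer's willingness to pay at Q = 6 is (335 - 6)/7 = 47.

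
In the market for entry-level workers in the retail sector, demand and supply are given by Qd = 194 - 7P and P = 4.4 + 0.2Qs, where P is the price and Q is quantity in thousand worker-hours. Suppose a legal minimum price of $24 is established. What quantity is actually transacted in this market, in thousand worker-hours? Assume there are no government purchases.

Rearranging supply gives Qs = 5P - 22. In a free market, 194 - 7P = 5P - 22 gives the equilibrium P* = 18, Q* = 68.
The floor of 24 is above the equilibrium price 18, so it binds.
At P = 24: Qd = 194 - 7·24 = 26 and Qs = 5·24 - 22 = 98.
The quantity actually transacted is the short side, demand: 26.

26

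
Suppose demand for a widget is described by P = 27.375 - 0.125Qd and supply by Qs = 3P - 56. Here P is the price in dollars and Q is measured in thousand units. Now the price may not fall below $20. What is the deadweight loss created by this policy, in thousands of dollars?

0

Rearranging demand gives Qd = 219 - 8P. Equilibrium: 219 - 8P = 3P - 56, so 275 = 11P and P* = 25, Q* = 19.
Since 20 is below P* = 25, the floor does not bind and the free-market outcome prevails.
Since the control does not bind, no trades are prevented and deadweight loss is zero.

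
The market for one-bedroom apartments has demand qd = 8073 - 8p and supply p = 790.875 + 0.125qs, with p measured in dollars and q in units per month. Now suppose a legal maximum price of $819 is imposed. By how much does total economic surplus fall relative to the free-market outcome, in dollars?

Rearranging supply gives qs = 8p - 6327. Without the control the market clears where 8073 - 8p = 8p - 6327, i.e. p* = 900 and q* = 873.
Because the ceiling (819) lies below the market-clearing price, it is binding.
At p = 819: qd = 8073 - 8·819 = 1521 and qs = 8·819 - 6327 = 225.
Quantity traded falls to 225. At q = 225 the demand price is (8073 - 225)/8 = 981 and the supply price is (6327 + 225)/8 = 819.
Deadweight loss = ½ · (981 - 819) · (873 - 225) = ½ · 162 · 648 = 52488.

52488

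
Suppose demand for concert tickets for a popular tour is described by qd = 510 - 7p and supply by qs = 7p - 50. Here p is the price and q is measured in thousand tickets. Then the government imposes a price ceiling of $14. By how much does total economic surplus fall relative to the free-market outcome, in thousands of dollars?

4732

Without the control the market clears where 510 - 7p = 7p - 50, i.e. p* = 40 and q* = 230.
Since 14 < 40, the ceiling is binding.
At p = 14: qd = 510 - 7·14 = 412 and qs = 7·14 - 50 = 48.
Quantity traded falls to 48. At q = 48 the demand price is (510 - 48)/7 = 66 and the supply price is (50 + 48)/7 = 14.
Deadweight loss = ½ · (66 - 14) · (230 - 48) = ½ · 52 · 182 = 4732.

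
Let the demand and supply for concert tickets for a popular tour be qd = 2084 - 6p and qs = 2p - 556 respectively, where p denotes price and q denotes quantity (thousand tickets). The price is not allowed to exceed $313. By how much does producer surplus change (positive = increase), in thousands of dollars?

-1479

In a free market, 2084 - 6p = 2p - 556 gives the equilibrium p* = 330, q* = 104.
The ceiling of 313 is below the equilibrium price 330, so it binds.
At p = 313: qd = 2084 - 6·313 = 206 and qs = 2·313 - 556 = 70.
Producer surplus without the control is ½ · (330 - 278) · 104 = 2704.
With the ceiling, producers sell 70 units at 313, so PS = ½ · (313 - 278) · 70 = 1225.
Change in producer surplus = 1225 - 2704 = -1479.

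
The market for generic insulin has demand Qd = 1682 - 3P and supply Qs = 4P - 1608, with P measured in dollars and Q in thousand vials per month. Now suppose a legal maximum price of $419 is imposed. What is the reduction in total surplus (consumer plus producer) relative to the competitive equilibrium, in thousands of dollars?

12138

In a free market, 1682 - 3P = 4P - 1608 gives the equilibrium P* = 470, Q* = 272.
Since 419 < 470, the ceiling is binding.
At P = 419: Qd = 1682 - 3·419 = 425 and Qs = 4·419 - 1608 = 68.
Quantity traded falls to 68. At Q = 68 the demand price is (1682 - 68)/3 = 538 and the supply price is (1608 + 68)/4 = 419.
Deadweight loss = ½ · (538 - 419) · (272 - 68) = ½ · 119 · 204 = 12138.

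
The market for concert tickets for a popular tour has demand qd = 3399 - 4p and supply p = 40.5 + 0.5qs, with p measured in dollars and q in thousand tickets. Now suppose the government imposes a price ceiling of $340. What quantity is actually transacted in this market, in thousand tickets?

599

Rearranging supply gives qs = 2p - 81. Without the control the market clears where 3399 - 4p = 2p - 81, i.e. p* = 580 and q* = 1079.
The ceiling of 340 is below the equilibrium price 580, so it binds.
At p = 340: qd = 3399 - 4·340 = 2039 and qs = 2·340 - 81 = 599.
The quantity actually transacted is the short side, supply: 599.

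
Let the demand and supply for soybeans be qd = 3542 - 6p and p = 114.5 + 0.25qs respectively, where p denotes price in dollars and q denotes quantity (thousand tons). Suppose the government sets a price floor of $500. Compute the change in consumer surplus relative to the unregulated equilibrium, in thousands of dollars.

-84200

Rearranging supply gives qs = 4p - 458. Without the control the market clears where 3542 - 6p = 4p - 458, i.e. p* = 400 and q* = 1142.
The floor of 500 is above the equilibrium price 400, so it binds.
At p = 500: qd = 3542 - 6·500 = 542 and qs = 4·500 - 458 = 1542.
Consumer surplus without the control is ½ · (1771/3 - 400) · 1142 = 326041/3.
With the floor, consumers buy 542 units at 500, so CS = ½ · (1771/3 - 500) · 542 = 73441/3.
Change in consumer surplus = 73441/3 - 326041/3 = -84200.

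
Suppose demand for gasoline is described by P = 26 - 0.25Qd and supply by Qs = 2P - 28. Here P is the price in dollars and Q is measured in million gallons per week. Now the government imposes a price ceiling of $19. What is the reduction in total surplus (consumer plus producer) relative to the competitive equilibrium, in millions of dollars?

Rearranging demand gives Qd = 104 - 4P. In a free market, 104 - 4P = 2P - 28 gives the equilibrium P* = 22, Q* = 16.
The ceiling of 19 is below the equilibrium price 22, so it binds.
At P = 19: Qd = 104 - 4·19 = 28 and Qs = 2·19 - 28 = 10.
Quantity traded falls to 10. At Q = 10 the demand price is (104 - 10)/4 = 23.5 and the supply price is (28 + 10)/2 = 19.
Deadweight loss = ½ · (23.5 - 19) · (16 - 10) = ½ · 4.5 · 6 = 13.5.

13.5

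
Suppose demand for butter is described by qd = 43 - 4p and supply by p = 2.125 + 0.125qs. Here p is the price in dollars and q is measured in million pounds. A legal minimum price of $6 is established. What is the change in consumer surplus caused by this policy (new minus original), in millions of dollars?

-21

Rearranging supply gives qs = 8p - 17. Without the control the market clears where 43 - 4p = 8p - 17, i.e. p* = 5 and q* = 23.
Because the floor (6) lies above the market-clearing price, it is binding.
At p = 6: qd = 43 - 4·6 = 19 and qs = 8·6 - 17 = 31.
Consumer surplus without the control is ½ · (10.75 - 5) · 23 = 66.125.
With the floor, consumers buy 19 units at 6, so CS = ½ · (10.75 - 6) · 19 = 45.125.
Change in consumer surplus = 45.125 - 66.125 = -21.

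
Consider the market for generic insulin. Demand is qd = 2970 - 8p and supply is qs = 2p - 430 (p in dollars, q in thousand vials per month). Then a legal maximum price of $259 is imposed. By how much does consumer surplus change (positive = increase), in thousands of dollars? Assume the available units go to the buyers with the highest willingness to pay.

5487.75

Equilibrium: 2970 - 8p = 2p - 430, so 3400 = 10p and p* = 340, q* = 250.
Because the ceiling (259) lies below the market-clearing price, it is binding.
At p = 259: qd = 2970 - 8·259 = 898 and qs = 2·259 - 430 = 88.
Consumer surplus without the control is ½ · (371.25 - 340) · 250 = 3906.25.
With the ceiling, 88 units are sold at 259 (assume they go to the highest-value buyers). The demand price at q = 88 is 360.25, so CS = ½ · [(371.25 - 259) + (360.25 - 259)] · 88 = 9394.
Change in consumer surplus = 9394 - 3906.25 = 5487.75.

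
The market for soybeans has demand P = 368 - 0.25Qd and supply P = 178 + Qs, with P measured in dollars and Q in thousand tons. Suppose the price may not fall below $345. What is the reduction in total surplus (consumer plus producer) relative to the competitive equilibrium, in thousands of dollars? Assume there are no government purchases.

2250

Rearranging demand gives Qd = 1472 - 4P; rearranging supply gives Qs = P - 178. Equilibrium: 1472 - 4P = P - 178, so 1650 = 5P and P* = 330, Q* = 152.
Since 345 > 330, the floor is binding.
At P = 345: Qd = 1472 - 4·345 = 92 and Qs = 345 - 178 = 167.
Quantity traded falls to 92. At Q = 92 the demand price is (1472 - 92)/4 = 345 and the supply price is 178 + 92 = 270.
Deadweight loss = ½ · (345 - 270) · (152 - 92) = ½ · 75 · 60 = 2250.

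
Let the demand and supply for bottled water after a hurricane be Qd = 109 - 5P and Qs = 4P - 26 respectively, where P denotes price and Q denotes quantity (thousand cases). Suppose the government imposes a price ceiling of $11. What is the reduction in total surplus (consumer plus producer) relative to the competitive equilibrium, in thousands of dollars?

Equilibrium: 109 - 5P = 4P - 26, so 135 = 9P and P* = 15, Q* = 34.
Since 11 < 15, the ceiling is binding.
At P = 11: Qd = 109 - 5·11 = 54 and Qs = 4·11 - 26 = 18.
Quantity traded falls to 18. At Q = 18 the demand price is (109 - 18)/5 = 18.2 and the supply price is (26 + 18)/4 = 11.
Deadweight loss = ½ · (18.2 - 11) · (34 - 18) = ½ · 7.2 · 16 = 57.6.

57.6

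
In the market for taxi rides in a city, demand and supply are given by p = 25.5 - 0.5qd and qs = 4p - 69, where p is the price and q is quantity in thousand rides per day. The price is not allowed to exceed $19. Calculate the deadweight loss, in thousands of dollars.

6

Rearranging demand gives qd = 51 - 2p. Setting quantity demanded equal to quantity supplied, 51 - 2p = 4p - 69, gives p* = 20 and q* = 11.
Since 19 < 20, the ceiling is binding.
At p = 19: qd = 51 - 2·19 = 13 and qs = 4·19 - 69 = 7.
Quantity traded falls to 7. At q = 7 the demand price is (51 - 7)/2 = 22 and the supply price is (69 + 7)/4 = 19.
Deadweight loss = ½ · (22 - 19) · (11 - 7) = ½ · 3 · 4 = 6.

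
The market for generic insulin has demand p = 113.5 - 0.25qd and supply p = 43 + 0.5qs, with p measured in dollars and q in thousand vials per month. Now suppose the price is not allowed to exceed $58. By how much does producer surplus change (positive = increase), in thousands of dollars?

-1984

Rearranging demand gives qd = 454 - 4p; rearranging supply gives qs = 2p - 86. Without the control the market clears where 454 - 4p = 2p - 86, i.e. p* = 90 and q* = 94.
Because the ceiling (58) lies below the market-clearing price, it is binding.
At p = 58: qd = 454 - 4·58 = 222 and qs = 2·58 - 86 = 30.
Producer surplus without the control is ½ · (90 - 43) · 94 = 2209.
With the ceiling, producers sell 30 units at 58, so PS = ½ · (58 - 43) · 30 = 225.
Change in producer surplus = 225 - 2209 = -1984.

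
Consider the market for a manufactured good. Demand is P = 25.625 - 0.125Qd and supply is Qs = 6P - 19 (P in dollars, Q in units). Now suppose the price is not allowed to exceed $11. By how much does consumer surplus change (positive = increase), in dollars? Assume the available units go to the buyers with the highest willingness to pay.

178.75

Rearranging demand gives Qd = 205 - 8P. Equilibrium: 205 - 8P = 6P - 19, so 224 = 14P and P* = 16, Q* = 77.
The ceiling of 11 is below the equilibrium price 16, so it binds.
At P = 11: Qd = 205 - 8·11 = 117 and Qs = 6·11 - 19 = 47.
Consumer surplus without the control is ½ · (25.625 - 16) · 77 = 370.5625.
With the ceiling, 47 units are sold at 11 (assume they go to the highest-value buyers). The demand price at Q = 47 is 19.75, so CS = ½ · [(25.625 - 11) + (19.75 - 11)] · 47 = 549.3125.
Change in consumer surplus = 549.3125 - 370.5625 = 178.75.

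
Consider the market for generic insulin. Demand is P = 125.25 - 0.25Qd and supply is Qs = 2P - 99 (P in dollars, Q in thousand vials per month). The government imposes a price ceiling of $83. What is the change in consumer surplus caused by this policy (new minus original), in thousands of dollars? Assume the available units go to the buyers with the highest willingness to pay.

Rearranging demand gives Qd = 501 - 4P. In a free market, 501 - 4P = 2P - 99 gives the equilibrium P* = 100, Q* = 101.
Since 83 < 100, the ceiling is binding.
At P = 83: Qd = 501 - 4·83 = 169 and Qs = 2·83 - 99 = 67.
Consumer surplus without the control is ½ · (125.25 - 100) · 101 = 1275.125.
With the ceiling, 67 units are sold at 83 (assume they go to the highest-value buyers). The demand price at Q = 67 is 108.5, so CS = ½ · [(125.25 - 83) + (108.5 - 83)] · 67 = 2269.625.
Change in consumer surplus = 2269.625 - 1275.125 = 994.5.

994.5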